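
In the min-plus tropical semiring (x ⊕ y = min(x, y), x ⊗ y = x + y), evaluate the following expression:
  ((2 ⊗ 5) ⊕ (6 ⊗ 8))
((2 ⊗ 5) ⊕ (6 ⊗ 8)) = 7

Expand innermost to outermost. Recall ⊕ takes the minimum of its arguments and ⊗ takes their sum. Working out the expression ((2 ⊗ 5) ⊕ (6 ⊗ 8)) gives 7.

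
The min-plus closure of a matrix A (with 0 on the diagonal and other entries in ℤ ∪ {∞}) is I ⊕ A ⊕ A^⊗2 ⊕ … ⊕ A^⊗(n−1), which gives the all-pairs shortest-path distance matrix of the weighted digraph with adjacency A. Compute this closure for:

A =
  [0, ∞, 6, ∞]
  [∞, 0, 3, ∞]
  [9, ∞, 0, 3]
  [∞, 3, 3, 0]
Closure =
  [0, 12, 6, 9]
  [12, 0, 3, 6]
  [9, 6, 0, 3]
  [12, 3, 3, 0]

This is the Floyd-Warshall all-pairs shortest-path computation. For each intermediate vertex k = 0, 1, …, 3, update dist[i][j] ← min(dist[i][j], dist[i][k] + dist[k][j]). The final matrix gives, for each (i, j), the minimum total weight of any directed path from i to j (possibly empty when i = j).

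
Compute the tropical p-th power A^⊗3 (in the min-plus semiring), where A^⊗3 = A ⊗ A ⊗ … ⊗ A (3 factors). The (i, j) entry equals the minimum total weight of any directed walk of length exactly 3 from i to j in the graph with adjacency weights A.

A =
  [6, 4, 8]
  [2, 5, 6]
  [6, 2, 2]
A^⊗3 =
  [11, 10, 12]
  [8, 10, 10]
  [6, 6, 6]

Each entry (A^⊗3)_ij equals the minimum over all length-3 walks i = v_0 → v_1 → … → v_3 = j of Σ_t A[v_t][v_{t+1}]. For example, for (i, j) = (0, 2) we minimise over 9 possible intermediate vertex sequences; the minimum is 12, attained along the walk 0 → 1 → 2 → 2.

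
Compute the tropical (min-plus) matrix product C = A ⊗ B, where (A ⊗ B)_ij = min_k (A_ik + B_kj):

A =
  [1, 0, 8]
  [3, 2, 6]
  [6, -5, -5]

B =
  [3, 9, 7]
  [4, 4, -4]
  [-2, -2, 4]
A ⊗ B =
  [4, 4, -4]
  [4, 4, -2]
  [-7, -7, -9]

Apply the min-plus product entry-by-entry:
  C[0][0] = min over k of (A[0][0] + B[0][0] = 1 + 3 = 4, A[0][1] + B[1][0] = 0 + 4 = 4, A[0][2] + B[2][0] = 8 + -2 = 6) = 4 (attained at k = 0)
  C[0][1] = min over k of (A[0][0] + B[0][1] = 1 + 9 = 10, A[0][1] + B[1][1] = 0 + 4 = 4, A[0][2] + B[2][1] = 8 + -2 = 6) = 4 (attained at k = 1)
  C[0][2] = min over k of (A[0][0] + B[0][2] = 1 + 7 = 8, A[0][1] + B[1][2] = 0 + -4 = -4, A[0][2] + B[2][2] = 8 + 4 = 12) = -4 (attained at k = 1)
  C[1][0] = min over k of (A[1][0] + B[0][0] = 3 + 3 = 6, A[1][1] + B[1][0] = 2 + 4 = 6, A[1][2] + B[2][0] = 6 + -2 = 4) = 4 (attained at k = 2)
  C[1][1] = min over k of (A[1][0] + B[0][1] = 3 + 9 = 12, A[1][1] + B[1][1] = 2 + 4 = 6, A[1][2] + B[2][1] = 6 + -2 = 4) = 4 (attained at k = 2)
  C[1][2] = min over k of (A[1][0] + B[0][2] = 3 + 7 = 10, A[1][1] + B[1][2] = 2 + -4 = -2, A[1][2] + B[2][2] = 6 + 4 = 10) = -2 (attained at k = 1)
  C[2][0] = min over k of (A[2][0] + B[0][0] = 6 + 3 = 9, A[2][1] + B[1][0] = -5 + 4 = -1, A[2][2] + B[2][0] = -5 + -2 = -7) = -7 (attained at k = 2)
  C[2][1] = min over k of (A[2][0] + B[0][1] = 6 + 9 = 15, A[2][1] + B[1][1] = -5 + 4 = -1, A[2][2] + B[2][1] = -5 + -2 = -7) = -7 (attained at k = 2)
  C[2][2] = min over k of (A[2][0] + B[0][2] = 6 + 7 = 13, A[2][1] + B[1][2] = -5 + -4 = -9, A[2][2] + B[2][2] = -5 + 4 = -1) = -9 (attained at k = 1)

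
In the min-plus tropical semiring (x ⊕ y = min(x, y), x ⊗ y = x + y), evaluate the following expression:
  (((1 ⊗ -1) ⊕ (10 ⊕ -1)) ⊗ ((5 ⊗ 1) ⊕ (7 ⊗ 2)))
(((1 ⊗ -1) ⊕ (10 ⊕ -1)) ⊗ ((5 ⊗ 1) ⊕ (7 ⊗ 2))) = 5

Expand innermost to outermost. Recall ⊕ takes the minimum of its arguments and ⊗ takes their sum. Working out the expression (((1 ⊗ -1) ⊕ (10 ⊕ -1)) ⊗ ((5 ⊗ 1) ⊕ (7 ⊗ 2))) gives 5.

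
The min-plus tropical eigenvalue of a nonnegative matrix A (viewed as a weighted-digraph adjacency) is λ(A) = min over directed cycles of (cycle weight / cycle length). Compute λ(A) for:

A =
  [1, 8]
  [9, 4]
λ(A) = 1

Enumerate directed cycles and compute their means (weight / length). Sample:
  cycle 0 → 0: weight = 1, length = 1, mean = 1/1 ≈ 1.000
  cycle 1 → 1: weight = 4, length = 1, mean = 4/1 ≈ 4.000
  cycle 0 → 1 → 0: weight = 17, length = 2, mean = 17/2 ≈ 8.500
  cycle 1 → 0 → 1: weight = 17, length = 2, mean = 17/2 ≈ 8.500
Minimum mean = 1.000, attained e.g. along the cycle 0 → 0 with weight 1 and length 1. So λ(A) = 1/1 = 1.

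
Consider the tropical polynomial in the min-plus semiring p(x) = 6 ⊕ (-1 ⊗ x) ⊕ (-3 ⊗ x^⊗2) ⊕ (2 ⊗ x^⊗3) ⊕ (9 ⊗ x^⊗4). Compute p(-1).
p(-1) = -5

A tropical monomial a ⊗ x^⊗i evaluates to a + i · x. Evaluating each term at x = -1:
  Term 0 contributes 6 + 0 · -1 = 6
  Term 1 contributes -1 + 1 · -1 = -2
  Term 2 contributes -3 + 2 · -1 = -5
  Term 3 contributes 2 + 3 · -1 = -1
  Term 4 contributes 9 + 4 · -1 = 5
p(-1) = ⊕ of these = min[6, -2, -5, -1, 5] = -5.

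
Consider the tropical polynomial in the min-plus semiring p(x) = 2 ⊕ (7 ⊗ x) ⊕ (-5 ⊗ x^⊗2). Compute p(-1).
p(-1) = -7

A tropical monomial a ⊗ x^⊗i evaluates to a + i · x. Evaluating each term at x = -1:
  Term 0 contributes 2 + 0 · -1 = 2
  Term 1 contributes 7 + 1 · -1 = 6
  Term 2 contributes -5 + 2 · -1 = -7
p(-1) = ⊕ of these = min[2, 6, -7] = -7.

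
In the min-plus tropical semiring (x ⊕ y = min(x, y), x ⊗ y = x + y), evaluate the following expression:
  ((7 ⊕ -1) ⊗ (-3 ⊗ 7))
((7 ⊕ -1) ⊗ (-3 ⊗ 7)) = 3

Expand innermost to outermost. Recall ⊕ takes the minimum of its arguments and ⊗ takes their sum. Working out the expression ((7 ⊕ -1) ⊗ (-3 ⊗ 7)) gives 3.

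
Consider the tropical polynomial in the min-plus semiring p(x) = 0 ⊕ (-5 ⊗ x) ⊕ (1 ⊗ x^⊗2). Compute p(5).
p(5) = 0

A tropical monomial a ⊗ x^⊗i evaluates to a + i · x. Evaluating each term at x = 5:
  Term 0 contributes 0 + 0 · 5 = 0
  Term 1 contributes -5 + 1 · 5 = 0
  Term 2 contributes 1 + 2 · 5 = 11
p(5) = ⊕ of these = min[0, 0, 11] = 0.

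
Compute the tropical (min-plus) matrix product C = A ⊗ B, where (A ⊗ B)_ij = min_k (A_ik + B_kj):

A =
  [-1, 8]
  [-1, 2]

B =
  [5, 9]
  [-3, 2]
A ⊗ B =
  [4, 8]
  [-1, 4]

Apply the min-plus product entry-by-entry:
  C[0][0] = min over k of (A[0][0] + B[0][0] = -1 + 5 = 4, A[0][1] + B[1][0] = 8 + -3 = 5) = 4 (attained at k = 0)
  C[0][1] = min over k of (A[0][0] + B[0][1] = -1 + 9 = 8, A[0][1] + B[1][1] = 8 + 2 = 10) = 8 (attained at k = 0)
  C[1][0] = min over k of (A[1][0] + B[0][0] = -1 + 5 = 4, A[1][1] + B[1][0] = 2 + -3 = -1) = -1 (attained at k = 1)
  C[1][1] = min over k of (A[1][0] + B[0][1] = -1 + 9 = 8, A[1][1] + B[1][1] = 2 + 2 = 4) = 4 (attained at k = 1)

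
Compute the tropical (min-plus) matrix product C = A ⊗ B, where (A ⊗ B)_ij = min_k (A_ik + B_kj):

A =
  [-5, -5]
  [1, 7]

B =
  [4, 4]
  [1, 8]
A ⊗ B =
  [-4, -1]
  [5, 5]

Apply the min-plus product entry-by-entry:
  C[0][0] = min over k of (A[0][0] + B[0][0] = -5 + 4 = -1, A[0][1] + B[1][0] = -5 + 1 = -4) = -4 (attained at k = 1)
  C[0][1] = min over k of (A[0][0] + B[0][1] = -5 + 4 = -1, A[0][1] + B[1][1] = -5 + 8 = 3) = -1 (attained at k = 0)
  C[1][0] = min over k of (A[1][0] + B[0][0] = 1 + 4 = 5, A[1][1] + B[1][0] = 7 + 1 = 8) = 5 (attained at k = 0)
  C[1][1] = min over k of (A[1][0] + B[0][1] = 1 + 4 = 5, A[1][1] + B[1][1] = 7 + 8 = 15) = 5 (attained at k = 0)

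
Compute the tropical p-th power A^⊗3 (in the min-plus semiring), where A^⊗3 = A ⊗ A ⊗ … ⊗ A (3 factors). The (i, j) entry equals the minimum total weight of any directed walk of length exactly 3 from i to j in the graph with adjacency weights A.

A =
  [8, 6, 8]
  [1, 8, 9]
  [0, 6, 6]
A^⊗3 =
  [14, 13, 15]
  [8, 15, 15]
  [7, 12, 14]

Each entry (A^⊗3)_ij equals the minimum over all length-3 walks i = v_0 → v_1 → … → v_3 = j of Σ_t A[v_t][v_{t+1}]. For example, for (i, j) = (0, 2) we minimise over 9 possible intermediate vertex sequences; the minimum is 15, attained along the walk 0 → 1 → 0 → 2.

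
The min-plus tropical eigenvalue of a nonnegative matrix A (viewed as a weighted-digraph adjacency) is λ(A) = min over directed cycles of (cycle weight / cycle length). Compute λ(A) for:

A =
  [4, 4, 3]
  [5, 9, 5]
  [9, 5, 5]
λ(A) = 4

Enumerate directed cycles and compute their means (weight / length). Sample:
  cycle 0 → 0: weight = 4, length = 1, mean = 4/1 ≈ 4.000
  cycle 1 → 1: weight = 9, length = 1, mean = 9/1 ≈ 9.000
  cycle 2 → 2: weight = 5, length = 1, mean = 5/1 ≈ 5.000
  cycle 0 → 1 → 0: weight = 9, length = 2, mean = 9/2 ≈ 4.500
  cycle 0 → 2 → 0: weight = 12, length = 2, mean = 12/2 ≈ 6.000
  cycle 1 → 0 → 1: weight = 9, length = 2, mean = 9/2 ≈ 4.500
Minimum mean = 4.000, attained e.g. along the cycle 0 → 0 with weight 4 and length 1. So λ(A) = 4/1 = 4.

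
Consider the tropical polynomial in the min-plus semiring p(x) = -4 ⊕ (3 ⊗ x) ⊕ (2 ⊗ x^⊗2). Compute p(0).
p(0) = -4

A tropical monomial a ⊗ x^⊗i evaluates to a + i · x. Evaluating each term at x = 0:
  Term 0 contributes -4 + 0 · 0 = -4
  Term 1 contributes 3 + 1 · 0 = 3
  Term 2 contributes 2 + 2 · 0 = 2
p(0) = ⊕ of these = min[-4, 3, 2] = -4.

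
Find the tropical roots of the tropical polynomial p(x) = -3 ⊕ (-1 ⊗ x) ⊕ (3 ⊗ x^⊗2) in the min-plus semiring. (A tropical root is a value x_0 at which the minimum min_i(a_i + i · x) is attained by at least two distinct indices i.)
Roots: {-4, -2}

Each tropical root is a break point of the lower envelope of the lines y = a_i + i · x (there are 3 lines, with slopes 0, 1, ..., 2). Only the lines that attain the minimum somewhere contribute to roots; other lines are dominated. Here the surviving (envelope) indices are i = 2, i = 1, i = 0.
Intersections between consecutive envelope lines give the roots: for adjacent envelope indices i < j the intersection is x = (a_i − a_j) / (j − i). Reading off the sorted break points: {-4, -2}.
Verification: at each break x_0, at least two indices attain the minimum of min_i(a_i + i · x_0).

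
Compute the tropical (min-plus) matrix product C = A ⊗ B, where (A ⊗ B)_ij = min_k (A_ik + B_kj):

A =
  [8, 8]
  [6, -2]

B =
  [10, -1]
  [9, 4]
A ⊗ B =
  [17, 7]
  [7, 2]

Apply the min-plus product entry-by-entry:
  C[0][0] = min over k of (A[0][0] + B[0][0] = 8 + 10 = 18, A[0][1] + B[1][0] = 8 + 9 = 17) = 17 (attained at k = 1)
  C[0][1] = min over k of (A[0][0] + B[0][1] = 8 + -1 = 7, A[0][1] + B[1][1] = 8 + 4 = 12) = 7 (attained at k = 0)
  C[1][0] = min over k of (A[1][0] + B[0][0] = 6 + 10 = 16, A[1][1] + B[1][0] = -2 + 9 = 7) = 7 (attained at k = 1)
  C[1][1] = min over k of (A[1][0] + B[0][1] = 6 + -1 = 5, A[1][1] + B[1][1] = -2 + 4 = 2) = 2 (attained at k = 1)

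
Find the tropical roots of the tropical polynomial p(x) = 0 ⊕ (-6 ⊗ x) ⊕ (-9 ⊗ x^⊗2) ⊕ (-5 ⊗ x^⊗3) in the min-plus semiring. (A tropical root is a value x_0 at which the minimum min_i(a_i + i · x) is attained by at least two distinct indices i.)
Roots: {-4, 3, 6}

Each tropical root is a break point of the lower envelope of the lines y = a_i + i · x (there are 4 lines, with slopes 0, 1, ..., 3). Only the lines that attain the minimum somewhere contribute to roots; other lines are dominated. Here the surviving (envelope) indices are i = 3, i = 2, i = 1, i = 0.
Intersections between consecutive envelope lines give the roots: for adjacent envelope indices i < j the intersection is x = (a_i − a_j) / (j − i). Reading off the sorted break points: {-4, 3, 6}.
Verification: at each break x_0, at least two indices attain the minimum of min_i(a_i + i · x_0).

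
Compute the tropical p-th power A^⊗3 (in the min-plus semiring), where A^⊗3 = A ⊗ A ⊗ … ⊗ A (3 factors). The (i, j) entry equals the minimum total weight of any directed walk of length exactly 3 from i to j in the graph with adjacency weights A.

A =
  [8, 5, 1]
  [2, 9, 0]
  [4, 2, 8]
A^⊗3 =
  [5, 7, 3]
  [4, 5, 2]
  [6, 4, 5]

Each entry (A^⊗3)_ij equals the minimum over all length-3 walks i = v_0 → v_1 → … → v_3 = j of Σ_t A[v_t][v_{t+1}]. For example, for (i, j) = (0, 2) we minimise over 9 possible intermediate vertex sequences; the minimum is 3, attained along the walk 0 → 2 → 1 → 2.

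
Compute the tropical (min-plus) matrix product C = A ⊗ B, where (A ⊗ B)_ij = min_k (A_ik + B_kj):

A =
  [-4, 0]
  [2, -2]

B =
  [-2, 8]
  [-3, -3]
A ⊗ B =
  [-6, -3]
  [-5, -5]

Apply the min-plus product entry-by-entry:
  C[0][0] = min over k of (A[0][0] + B[0][0] = -4 + -2 = -6, A[0][1] + B[1][0] = 0 + -3 = -3) = -6 (attained at k = 0)
  C[0][1] = min over k of (A[0][0] + B[0][1] = -4 + 8 = 4, A[0][1] + B[1][1] = 0 + -3 = -3) = -3 (attained at k = 1)
  C[1][0] = min over k of (A[1][0] + B[0][0] = 2 + -2 = 0, A[1][1] + B[1][0] = -2 + -3 = -5) = -5 (attained at k = 1)
  C[1][1] = min over k of (A[1][0] + B[0][1] = 2 + 8 = 10, A[1][1] + B[1][1] = -2 + -3 = -5) = -5 (attained at k = 1)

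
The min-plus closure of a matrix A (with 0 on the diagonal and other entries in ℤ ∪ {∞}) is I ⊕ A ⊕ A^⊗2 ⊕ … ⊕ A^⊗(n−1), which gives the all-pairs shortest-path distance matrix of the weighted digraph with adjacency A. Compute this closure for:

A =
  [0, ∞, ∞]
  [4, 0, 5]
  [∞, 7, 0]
Closure =
  [0, ∞, ∞]
  [4, 0, 5]
  [11, 7, 0]

This is the Floyd-Warshall all-pairs shortest-path computation. For each intermediate vertex k = 0, 1, …, 2, update dist[i][j] ← min(dist[i][j], dist[i][k] + dist[k][j]). The final matrix gives, for each (i, j), the minimum total weight of any directed path from i to j (possibly empty when i = j).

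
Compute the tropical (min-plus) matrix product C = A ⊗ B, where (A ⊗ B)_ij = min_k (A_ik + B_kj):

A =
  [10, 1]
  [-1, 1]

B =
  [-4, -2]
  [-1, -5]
A ⊗ B =
  [0, -4]
  [-5, -4]

Apply the min-plus product entry-by-entry:
  C[0][0] = min over k of (A[0][0] + B[0][0] = 10 + -4 = 6, A[0][1] + B[1][0] = 1 + -1 = 0) = 0 (attained at k = 1)
  C[0][1] = min over k of (A[0][0] + B[0][1] = 10 + -2 = 8, A[0][1] + B[1][1] = 1 + -5 = -4) = -4 (attained at k = 1)
  C[1][0] = min over k of (A[1][0] + B[0][0] = -1 + -4 = -5, A[1][1] + B[1][0] = 1 + -1 = 0) = -5 (attained at k = 0)
  C[1][1] = min over k of (A[1][0] + B[0][1] = -1 + -2 = -3, A[1][1] + B[1][1] = 1 + -5 = -4) = -4 (attained at k = 1)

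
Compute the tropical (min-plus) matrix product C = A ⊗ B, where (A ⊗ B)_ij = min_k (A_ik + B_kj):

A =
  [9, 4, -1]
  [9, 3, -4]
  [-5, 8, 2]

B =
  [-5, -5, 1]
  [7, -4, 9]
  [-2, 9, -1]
A ⊗ B =
  [-3, 0, -2]
  [-6, -1, -5]
  [-10, -10, -4]

Apply the min-plus product entry-by-entry:
  C[0][0] = min over k of (A[0][0] + B[0][0] = 9 + -5 = 4, A[0][1] + B[1][0] = 4 + 7 = 11, A[0][2] + B[2][0] = -1 + -2 = -3) = -3 (attained at k = 2)
  C[0][1] = min over k of (A[0][0] + B[0][1] = 9 + -5 = 4, A[0][1] + B[1][1] = 4 + -4 = 0, A[0][2] + B[2][1] = -1 + 9 = 8) = 0 (attained at k = 1)
  C[0][2] = min over k of (A[0][0] + B[0][2] = 9 + 1 = 10, A[0][1] + B[1][2] = 4 + 9 = 13, A[0][2] + B[2][2] = -1 + -1 = -2) = -2 (attained at k = 2)
  C[1][0] = min over k of (A[1][0] + B[0][0] = 9 + -5 = 4, A[1][1] + B[1][0] = 3 + 7 = 10, A[1][2] + B[2][0] = -4 + -2 = -6) = -6 (attained at k = 2)
  C[1][1] = min over k of (A[1][0] + B[0][1] = 9 + -5 = 4, A[1][1] + B[1][1] = 3 + -4 = -1, A[1][2] + B[2][1] = -4 + 9 = 5) = -1 (attained at k = 1)
  C[1][2] = min over k of (A[1][0] + B[0][2] = 9 + 1 = 10, A[1][1] + B[1][2] = 3 + 9 = 12, A[1][2] + B[2][2] = -4 + -1 = -5) = -5 (attained at k = 2)
  C[2][0] = min over k of (A[2][0] + B[0][0] = -5 + -5 = -10, A[2][1] + B[1][0] = 8 + 7 = 15, A[2][2] + B[2][0] = 2 + -2 = 0) = -10 (attained at k = 0)
  C[2][1] = min over k of (A[2][0] + B[0][1] = -5 + -5 = -10, A[2][1] + B[1][1] = 8 + -4 = 4, A[2][2] + B[2][1] = 2 + 9 = 11) = -10 (attained at k = 0)
  C[2][2] = min over k of (A[2][0] + B[0][2] = -5 + 1 = -4, A[2][1] + B[1][2] = 8 + 9 = 17, A[2][2] + B[2][2] = 2 + -1 = 1) = -4 (attained at k = 0)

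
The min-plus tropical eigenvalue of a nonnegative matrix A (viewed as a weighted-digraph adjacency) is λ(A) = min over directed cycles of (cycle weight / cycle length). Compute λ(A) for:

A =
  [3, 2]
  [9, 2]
λ(A) = 2

Enumerate directed cycles and compute their means (weight / length). Sample:
  cycle 0 → 0: weight = 3, length = 1, mean = 3/1 ≈ 3.000
  cycle 1 → 1: weight = 2, length = 1, mean = 2/1 ≈ 2.000
  cycle 0 → 1 → 0: weight = 11, length = 2, mean = 11/2 ≈ 5.500
  cycle 1 → 0 → 1: weight = 11, length = 2, mean = 11/2 ≈ 5.500
Minimum mean = 2.000, attained e.g. along the cycle 1 → 1 with weight 2 and length 1. So λ(A) = 2/1 = 2.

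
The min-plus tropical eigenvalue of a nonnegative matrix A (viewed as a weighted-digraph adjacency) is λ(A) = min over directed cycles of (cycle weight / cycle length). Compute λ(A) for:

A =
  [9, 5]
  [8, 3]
λ(A) = 3

Enumerate directed cycles and compute their means (weight / length). Sample:
  cycle 0 → 0: weight = 9, length = 1, mean = 9/1 ≈ 9.000
  cycle 1 → 1: weight = 3, length = 1, mean = 3/1 ≈ 3.000
  cycle 0 → 1 → 0: weight = 13, length = 2, mean = 13/2 ≈ 6.500
  cycle 1 → 0 → 1: weight = 13, length = 2, mean = 13/2 ≈ 6.500
Minimum mean = 3.000, attained e.g. along the cycle 1 → 1 with weight 3 and length 1. So λ(A) = 3/1 = 3.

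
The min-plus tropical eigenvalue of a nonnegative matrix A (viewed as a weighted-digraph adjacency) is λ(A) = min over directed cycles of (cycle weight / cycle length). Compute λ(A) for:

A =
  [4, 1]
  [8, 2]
λ(A) = 2

Enumerate directed cycles and compute their means (weight / length). Sample:
  cycle 0 → 0: weight = 4, length = 1, mean = 4/1 ≈ 4.000
  cycle 1 → 1: weight = 2, length = 1, mean = 2/1 ≈ 2.000
  cycle 0 → 1 → 0: weight = 9, length = 2, mean = 9/2 ≈ 4.500
  cycle 1 → 0 → 1: weight = 9, length = 2, mean = 9/2 ≈ 4.500
Minimum mean = 2.000, attained e.g. along the cycle 1 → 1 with weight 2 and length 1. So λ(A) = 2/1 = 2.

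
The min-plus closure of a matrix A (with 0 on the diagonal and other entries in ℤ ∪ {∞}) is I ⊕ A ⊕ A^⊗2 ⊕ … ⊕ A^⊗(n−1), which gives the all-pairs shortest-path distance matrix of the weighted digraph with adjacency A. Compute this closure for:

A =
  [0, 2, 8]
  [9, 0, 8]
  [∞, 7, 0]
Closure =
  [0, 2, 8]
  [9, 0, 8]
  [16, 7, 0]

This is the Floyd-Warshall all-pairs shortest-path computation. For each intermediate vertex k = 0, 1, …, 2, update dist[i][j] ← min(dist[i][j], dist[i][k] + dist[k][j]). The final matrix gives, for each (i, j), the minimum total weight of any directed path from i to j (possibly empty when i = j).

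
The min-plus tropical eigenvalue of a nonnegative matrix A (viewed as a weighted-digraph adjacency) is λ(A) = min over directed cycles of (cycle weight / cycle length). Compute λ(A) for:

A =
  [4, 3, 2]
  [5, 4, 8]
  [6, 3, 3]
λ(A) = 3

Enumerate directed cycles and compute their means (weight / length). Sample:
  cycle 0 → 0: weight = 4, length = 1, mean = 4/1 ≈ 4.000
  cycle 1 → 1: weight = 4, length = 1, mean = 4/1 ≈ 4.000
  cycle 2 → 2: weight = 3, length = 1, mean = 3/1 ≈ 3.000
  cycle 0 → 1 → 0: weight = 8, length = 2, mean = 8/2 ≈ 4.000
  cycle 0 → 2 → 0: weight = 8, length = 2, mean = 8/2 ≈ 4.000
  cycle 1 → 0 → 1: weight = 8, length = 2, mean = 8/2 ≈ 4.000
Minimum mean = 3.000, attained e.g. along the cycle 2 → 2 with weight 3 and length 1. So λ(A) = 3/1 = 3.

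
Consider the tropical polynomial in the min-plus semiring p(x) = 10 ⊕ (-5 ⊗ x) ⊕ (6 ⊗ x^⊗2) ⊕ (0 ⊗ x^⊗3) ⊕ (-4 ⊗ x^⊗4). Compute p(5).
p(5) = 0

A tropical monomial a ⊗ x^⊗i evaluates to a + i · x. Evaluating each term at x = 5:
  Term 0 contributes 10 + 0 · 5 = 10
  Term 1 contributes -5 + 1 · 5 = 0
  Term 2 contributes 6 + 2 · 5 = 16
  Term 3 contributes 0 + 3 · 5 = 15
  Term 4 contributes -4 + 4 · 5 = 16
p(5) = ⊕ of these = min[10, 0, 16, 15, 16] = 0.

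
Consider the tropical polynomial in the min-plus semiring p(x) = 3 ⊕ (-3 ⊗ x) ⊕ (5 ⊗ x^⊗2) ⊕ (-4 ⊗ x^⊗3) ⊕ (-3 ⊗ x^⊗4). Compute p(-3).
p(-3) = -15

A tropical monomial a ⊗ x^⊗i evaluates to a + i · x. Evaluating each term at x = -3:
  Term 0 contributes 3 + 0 · -3 = 3
  Term 1 contributes -3 + 1 · -3 = -6
  Term 2 contributes 5 + 2 · -3 = -1
  Term 3 contributes -4 + 3 · -3 = -13
  Term 4 contributes -3 + 4 · -3 = -15
p(-3) = ⊕ of these = min[3, -6, -1, -13, -15] = -15.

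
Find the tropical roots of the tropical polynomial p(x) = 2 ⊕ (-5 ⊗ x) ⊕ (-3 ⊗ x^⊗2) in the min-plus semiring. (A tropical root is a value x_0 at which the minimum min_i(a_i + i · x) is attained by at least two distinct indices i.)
Roots: {-2, 7}

Each tropical root is a break point of the lower envelope of the lines y = a_i + i · x (there are 3 lines, with slopes 0, 1, ..., 2). Only the lines that attain the minimum somewhere contribute to roots; other lines are dominated. Here the surviving (envelope) indices are i = 2, i = 1, i = 0.
Intersections between consecutive envelope lines give the roots: for adjacent envelope indices i < j the intersection is x = (a_i − a_j) / (j − i). Reading off the sorted break points: {-2, 7}.
Verification: at each break x_0, at least two indices attain the minimum of min_i(a_i + i · x_0).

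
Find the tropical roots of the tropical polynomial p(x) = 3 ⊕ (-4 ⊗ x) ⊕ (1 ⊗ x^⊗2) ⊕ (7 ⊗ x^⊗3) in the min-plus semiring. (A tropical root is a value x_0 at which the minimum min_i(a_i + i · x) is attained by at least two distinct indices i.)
Roots: {-6, -5, 7}

Each tropical root is a break point of the lower envelope of the lines y = a_i + i · x (there are 4 lines, with slopes 0, 1, ..., 3). Only the lines that attain the minimum somewhere contribute to roots; other lines are dominated. Here the surviving (envelope) indices are i = 3, i = 2, i = 1, i = 0.
Intersections between consecutive envelope lines give the roots: for adjacent envelope indices i < j the intersection is x = (a_i − a_j) / (j − i). Reading off the sorted break points: {-6, -5, 7}.
Verification: at each break x_0, at least two indices attain the minimum of min_i(a_i + i · x_0).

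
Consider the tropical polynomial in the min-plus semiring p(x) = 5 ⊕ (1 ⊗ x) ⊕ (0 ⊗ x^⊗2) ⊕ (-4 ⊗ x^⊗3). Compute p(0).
p(0) = -4

A tropical monomial a ⊗ x^⊗i evaluates to a + i · x. Evaluating each term at x = 0:
  Term 0 contributes 5 + 0 · 0 = 5
  Term 1 contributes 1 + 1 · 0 = 1
  Term 2 contributes 0 + 2 · 0 = 0
  Term 3 contributes -4 + 3 · 0 = -4
p(0) = ⊕ of these = min[5, 1, 0, -4] = -4.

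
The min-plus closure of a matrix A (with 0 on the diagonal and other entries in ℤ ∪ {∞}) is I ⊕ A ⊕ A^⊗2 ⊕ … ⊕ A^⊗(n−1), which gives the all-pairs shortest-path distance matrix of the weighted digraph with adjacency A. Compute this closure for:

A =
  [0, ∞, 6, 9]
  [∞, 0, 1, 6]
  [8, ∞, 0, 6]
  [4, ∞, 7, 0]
Closure =
  [0, ∞, 6, 9]
  [9, 0, 1, 6]
  [8, ∞, 0, 6]
  [4, ∞, 7, 0]

This is the Floyd-Warshall all-pairs shortest-path computation. For each intermediate vertex k = 0, 1, …, 3, update dist[i][j] ← min(dist[i][j], dist[i][k] + dist[k][j]). The final matrix gives, for each (i, j), the minimum total weight of any directed path from i to j (possibly empty when i = j).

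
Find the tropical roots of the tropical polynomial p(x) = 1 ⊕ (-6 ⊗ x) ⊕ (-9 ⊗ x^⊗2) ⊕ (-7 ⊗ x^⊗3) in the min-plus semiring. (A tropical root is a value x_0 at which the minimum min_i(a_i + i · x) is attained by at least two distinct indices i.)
Roots: {-2, 3, 7}

Each tropical root is a break point of the lower envelope of the lines y = a_i + i · x (there are 4 lines, with slopes 0, 1, ..., 3). Only the lines that attain the minimum somewhere contribute to roots; other lines are dominated. Here the surviving (envelope) indices are i = 3, i = 2, i = 1, i = 0.
Intersections between consecutive envelope lines give the roots: for adjacent envelope indices i < j the intersection is x = (a_i − a_j) / (j − i). Reading off the sorted break points: {-2, 3, 7}.
Verification: at each break x_0, at least two indices attain the minimum of min_i(a_i + i · x_0).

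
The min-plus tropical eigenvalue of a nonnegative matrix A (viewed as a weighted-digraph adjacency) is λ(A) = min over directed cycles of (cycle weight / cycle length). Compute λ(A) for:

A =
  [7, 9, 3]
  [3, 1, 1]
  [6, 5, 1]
λ(A) = 1

Enumerate directed cycles and compute their means (weight / length). Sample:
  cycle 0 → 0: weight = 7, length = 1, mean = 7/1 ≈ 7.000
  cycle 1 → 1: weight = 1, length = 1, mean = 1/1 ≈ 1.000
  cycle 2 → 2: weight = 1, length = 1, mean = 1/1 ≈ 1.000
  cycle 0 → 1 → 0: weight = 12, length = 2, mean = 12/2 ≈ 6.000
  cycle 0 → 2 → 0: weight = 9, length = 2, mean = 9/2 ≈ 4.500
  cycle 1 → 0 → 1: weight = 12, length = 2, mean = 12/2 ≈ 6.000
Minimum mean = 1.000, attained e.g. along the cycle 1 → 1 with weight 1 and length 1. So λ(A) = 1/1 = 1.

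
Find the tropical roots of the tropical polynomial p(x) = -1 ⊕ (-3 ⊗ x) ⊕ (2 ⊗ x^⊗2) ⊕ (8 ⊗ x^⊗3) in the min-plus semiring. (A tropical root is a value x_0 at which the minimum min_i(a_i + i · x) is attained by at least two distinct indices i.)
Roots: {-6, -5, 2}

Each tropical root is a break point of the lower envelope of the lines y = a_i + i · x (there are 4 lines, with slopes 0, 1, ..., 3). Only the lines that attain the minimum somewhere contribute to roots; other lines are dominated. Here the surviving (envelope) indices are i = 3, i = 2, i = 1, i = 0.
Intersections between consecutive envelope lines give the roots: for adjacent envelope indices i < j the intersection is x = (a_i − a_j) / (j − i). Reading off the sorted break points: {-6, -5, 2}.
Verification: at each break x_0, at least two indices attain the minimum of min_i(a_i + i · x_0).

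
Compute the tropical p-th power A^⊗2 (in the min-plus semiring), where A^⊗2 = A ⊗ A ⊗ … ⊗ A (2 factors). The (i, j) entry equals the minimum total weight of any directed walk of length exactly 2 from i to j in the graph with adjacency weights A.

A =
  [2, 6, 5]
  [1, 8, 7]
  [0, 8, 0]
A^⊗2 =
  [4, 8, 5]
  [3, 7, 6]
  [0, 6, 0]

Each entry (A^⊗2)_ij equals the minimum over all length-2 walks i = v_0 → v_1 → … → v_2 = j of Σ_t A[v_t][v_{t+1}]. For example, for (i, j) = (0, 2) we minimise over 3 possible intermediate vertex sequences; the minimum is 5, attained along the walk 0 → 2 → 2.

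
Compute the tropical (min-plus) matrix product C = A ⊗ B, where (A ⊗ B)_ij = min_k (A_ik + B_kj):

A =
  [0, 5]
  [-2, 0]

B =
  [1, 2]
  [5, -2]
A ⊗ B =
  [1, 2]
  [-1, -2]

Apply the min-plus product entry-by-entry:
  C[0][0] = min over k of (A[0][0] + B[0][0] = 0 + 1 = 1, A[0][1] + B[1][0] = 5 + 5 = 10) = 1 (attained at k = 0)
  C[0][1] = min over k of (A[0][0] + B[0][1] = 0 + 2 = 2, A[0][1] + B[1][1] = 5 + -2 = 3) = 2 (attained at k = 0)
  C[1][0] = min over k of (A[1][0] + B[0][0] = -2 + 1 = -1, A[1][1] + B[1][0] = 0 + 5 = 5) = -1 (attained at k = 0)
  C[1][1] = min over k of (A[1][0] + B[0][1] = -2 + 2 = 0, A[1][1] + B[1][1] = 0 + -2 = -2) = -2 (attained at k = 1)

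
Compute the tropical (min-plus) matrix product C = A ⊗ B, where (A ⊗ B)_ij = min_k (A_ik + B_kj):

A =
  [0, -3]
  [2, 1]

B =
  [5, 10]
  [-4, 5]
A ⊗ B =
  [-7, 2]
  [-3, 6]

Apply the min-plus product entry-by-entry:
  C[0][0] = min over k of (A[0][0] + B[0][0] = 0 + 5 = 5, A[0][1] + B[1][0] = -3 + -4 = -7) = -7 (attained at k = 1)
  C[0][1] = min over k of (A[0][0] + B[0][1] = 0 + 10 = 10, A[0][1] + B[1][1] = -3 + 5 = 2) = 2 (attained at k = 1)
  C[1][0] = min over k of (A[1][0] + B[0][0] = 2 + 5 = 7, A[1][1] + B[1][0] = 1 + -4 = -3) = -3 (attained at k = 1)
  C[1][1] = min over k of (A[1][0] + B[0][1] = 2 + 10 = 12, A[1][1] + B[1][1] = 1 + 5 = 6) = 6 (attained at k = 1)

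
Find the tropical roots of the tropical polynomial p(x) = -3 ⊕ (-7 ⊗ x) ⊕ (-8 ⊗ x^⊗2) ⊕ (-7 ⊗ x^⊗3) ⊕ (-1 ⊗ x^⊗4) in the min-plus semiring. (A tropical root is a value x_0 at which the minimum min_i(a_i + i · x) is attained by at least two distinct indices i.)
Roots: {-6, -1, 1, 4}

Each tropical root is a break point of the lower envelope of the lines y = a_i + i · x (there are 5 lines, with slopes 0, 1, ..., 4). Only the lines that attain the minimum somewhere contribute to roots; other lines are dominated. Here the surviving (envelope) indices are i = 4, i = 3, i = 2, i = 1, i = 0.
Intersections between consecutive envelope lines give the roots: for adjacent envelope indices i < j the intersection is x = (a_i − a_j) / (j − i). Reading off the sorted break points: {-6, -1, 1, 4}.
Verification: at each break x_0, at least two indices attain the minimum of min_i(a_i + i · x_0).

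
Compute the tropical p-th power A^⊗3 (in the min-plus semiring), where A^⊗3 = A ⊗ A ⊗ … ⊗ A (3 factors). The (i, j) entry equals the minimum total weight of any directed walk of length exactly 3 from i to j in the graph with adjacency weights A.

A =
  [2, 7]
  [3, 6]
A^⊗3 =
  [6, 11]
  [7, 12]

Each entry (A^⊗3)_ij equals the minimum over all length-3 walks i = v_0 → v_1 → … → v_3 = j of Σ_t A[v_t][v_{t+1}]. For example, for (i, j) = (0, 1) we minimise over 4 possible intermediate vertex sequences; the minimum is 11, attained along the walk 0 → 0 → 0 → 1.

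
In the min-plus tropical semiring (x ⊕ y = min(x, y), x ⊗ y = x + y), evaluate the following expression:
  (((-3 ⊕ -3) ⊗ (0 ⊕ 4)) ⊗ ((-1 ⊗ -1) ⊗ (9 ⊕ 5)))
(((-3 ⊕ -3) ⊗ (0 ⊕ 4)) ⊗ ((-1 ⊗ -1) ⊗ (9 ⊕ 5))) = 0

Expand innermost to outermost. Recall ⊕ takes the minimum of its arguments and ⊗ takes their sum. Working out the expression (((-3 ⊕ -3) ⊗ (0 ⊕ 4)) ⊗ ((-1 ⊗ -1) ⊗ (9 ⊕ 5))) gives 0.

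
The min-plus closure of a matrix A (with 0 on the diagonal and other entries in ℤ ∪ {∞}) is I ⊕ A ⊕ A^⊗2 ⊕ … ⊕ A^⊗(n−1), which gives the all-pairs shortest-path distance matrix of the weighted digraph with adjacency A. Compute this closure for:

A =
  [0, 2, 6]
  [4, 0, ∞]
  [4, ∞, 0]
Closure =
  [0, 2, 6]
  [4, 0, 10]
  [4, 6, 0]

This is the Floyd-Warshall all-pairs shortest-path computation. For each intermediate vertex k = 0, 1, …, 2, update dist[i][j] ← min(dist[i][j], dist[i][k] + dist[k][j]). The final matrix gives, for each (i, j), the minimum total weight of any directed path from i to j (possibly empty when i = j).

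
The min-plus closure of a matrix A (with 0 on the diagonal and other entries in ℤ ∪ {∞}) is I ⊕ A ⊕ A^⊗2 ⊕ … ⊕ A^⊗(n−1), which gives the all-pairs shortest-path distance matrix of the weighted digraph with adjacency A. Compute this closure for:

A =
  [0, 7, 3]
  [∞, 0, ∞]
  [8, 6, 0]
Closure =
  [0, 7, 3]
  [∞, 0, ∞]
  [8, 6, 0]

This is the Floyd-Warshall all-pairs shortest-path computation. For each intermediate vertex k = 0, 1, …, 2, update dist[i][j] ← min(dist[i][j], dist[i][k] + dist[k][j]). The final matrix gives, for each (i, j), the minimum total weight of any directed path from i to j (possibly empty when i = j).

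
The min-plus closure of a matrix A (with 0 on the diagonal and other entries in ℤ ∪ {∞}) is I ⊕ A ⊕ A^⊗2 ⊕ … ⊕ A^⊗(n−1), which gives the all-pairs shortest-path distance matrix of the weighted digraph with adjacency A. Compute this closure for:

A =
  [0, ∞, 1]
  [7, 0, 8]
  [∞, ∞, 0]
Closure =
  [0, ∞, 1]
  [7, 0, 8]
  [∞, ∞, 0]

This is the Floyd-Warshall all-pairs shortest-path computation. For each intermediate vertex k = 0, 1, …, 2, update dist[i][j] ← min(dist[i][j], dist[i][k] + dist[k][j]). The final matrix gives, for each (i, j), the minimum total weight of any directed path from i to j (possibly empty when i = j).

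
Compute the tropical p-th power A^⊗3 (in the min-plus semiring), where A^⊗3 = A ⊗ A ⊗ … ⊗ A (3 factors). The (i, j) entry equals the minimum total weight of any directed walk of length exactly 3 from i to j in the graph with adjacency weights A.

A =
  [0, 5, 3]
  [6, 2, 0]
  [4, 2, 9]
A^⊗3 =
  [0, 5, 3]
  [4, 4, 2]
  [4, 4, 4]

Each entry (A^⊗3)_ij equals the minimum over all length-3 walks i = v_0 → v_1 → … → v_3 = j of Σ_t A[v_t][v_{t+1}]. For example, for (i, j) = (0, 2) we minimise over 9 possible intermediate vertex sequences; the minimum is 3, attained along the walk 0 → 0 → 0 → 2.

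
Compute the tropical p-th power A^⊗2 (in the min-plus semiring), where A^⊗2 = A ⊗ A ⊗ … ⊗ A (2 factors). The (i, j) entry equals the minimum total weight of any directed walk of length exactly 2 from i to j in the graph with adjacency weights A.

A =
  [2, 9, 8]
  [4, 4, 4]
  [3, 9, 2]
A^⊗2 =
  [4, 11, 10]
  [6, 8, 6]
  [5, 11, 4]

Each entry (A^⊗2)_ij equals the minimum over all length-2 walks i = v_0 → v_1 → … → v_2 = j of Σ_t A[v_t][v_{t+1}]. For example, for (i, j) = (0, 2) we minimise over 3 possible intermediate vertex sequences; the minimum is 10, attained along the walk 0 → 0 → 2.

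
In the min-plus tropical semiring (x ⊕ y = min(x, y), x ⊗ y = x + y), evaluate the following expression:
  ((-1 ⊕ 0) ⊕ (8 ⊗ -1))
((-1 ⊕ 0) ⊕ (8 ⊗ -1)) = -1

Expand innermost to outermost. Recall ⊕ takes the minimum of its arguments and ⊗ takes their sum. Working out the expression ((-1 ⊕ 0) ⊕ (8 ⊗ -1)) gives -1.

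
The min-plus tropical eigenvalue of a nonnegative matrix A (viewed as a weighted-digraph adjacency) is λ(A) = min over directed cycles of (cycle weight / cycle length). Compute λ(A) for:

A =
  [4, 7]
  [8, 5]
λ(A) = 4

Enumerate directed cycles and compute their means (weight / length). Sample:
  cycle 0 → 0: weight = 4, length = 1, mean = 4/1 ≈ 4.000
  cycle 1 → 1: weight = 5, length = 1, mean = 5/1 ≈ 5.000
  cycle 0 → 1 → 0: weight = 15, length = 2, mean = 15/2 ≈ 7.500
  cycle 1 → 0 → 1: weight = 15, length = 2, mean = 15/2 ≈ 7.500
Minimum mean = 4.000, attained e.g. along the cycle 0 → 0 with weight 4 and length 1. So λ(A) = 4/1 = 4.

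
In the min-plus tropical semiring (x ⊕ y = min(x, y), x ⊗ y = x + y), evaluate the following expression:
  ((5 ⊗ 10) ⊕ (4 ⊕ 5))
((5 ⊗ 10) ⊕ (4 ⊕ 5)) = 4

Expand innermost to outermost. Recall ⊕ takes the minimum of its arguments and ⊗ takes their sum. Working out the expression ((5 ⊗ 10) ⊕ (4 ⊕ 5)) gives 4.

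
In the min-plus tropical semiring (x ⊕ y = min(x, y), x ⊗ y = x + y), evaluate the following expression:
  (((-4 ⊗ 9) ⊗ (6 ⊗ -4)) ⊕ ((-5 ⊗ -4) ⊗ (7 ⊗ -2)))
(((-4 ⊗ 9) ⊗ (6 ⊗ -4)) ⊕ ((-5 ⊗ -4) ⊗ (7 ⊗ -2))) = -4

Expand innermost to outermost. Recall ⊕ takes the minimum of its arguments and ⊗ takes their sum. Working out the expression (((-4 ⊗ 9) ⊗ (6 ⊗ -4)) ⊕ ((-5 ⊗ -4) ⊗ (7 ⊗ -2))) gives -4.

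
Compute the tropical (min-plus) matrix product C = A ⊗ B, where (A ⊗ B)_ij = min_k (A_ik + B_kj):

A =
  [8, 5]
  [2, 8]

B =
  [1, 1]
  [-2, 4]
A ⊗ B =
  [3, 9]
  [3, 3]

Apply the min-plus product entry-by-entry:
  C[0][0] = min over k of (A[0][0] + B[0][0] = 8 + 1 = 9, A[0][1] + B[1][0] = 5 + -2 = 3) = 3 (attained at k = 1)
  C[0][1] = min over k of (A[0][0] + B[0][1] = 8 + 1 = 9, A[0][1] + B[1][1] = 5 + 4 = 9) = 9 (attained at k = 0)
  C[1][0] = min over k of (A[1][0] + B[0][0] = 2 + 1 = 3, A[1][1] + B[1][0] = 8 + -2 = 6) = 3 (attained at k = 0)
  C[1][1] = min over k of (A[1][0] + B[0][1] = 2 + 1 = 3, A[1][1] + B[1][1] = 8 + 4 = 12) = 3 (attained at k = 0)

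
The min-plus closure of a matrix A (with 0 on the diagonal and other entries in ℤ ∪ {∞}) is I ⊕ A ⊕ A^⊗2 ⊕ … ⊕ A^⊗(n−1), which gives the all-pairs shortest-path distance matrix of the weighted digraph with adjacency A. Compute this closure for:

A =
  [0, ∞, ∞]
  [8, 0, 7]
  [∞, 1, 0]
Closure =
  [0, ∞, ∞]
  [8, 0, 7]
  [9, 1, 0]

This is the Floyd-Warshall all-pairs shortest-path computation. For each intermediate vertex k = 0, 1, …, 2, update dist[i][j] ← min(dist[i][j], dist[i][k] + dist[k][j]). The final matrix gives, for each (i, j), the minimum total weight of any directed path from i to j (possibly empty when i = j).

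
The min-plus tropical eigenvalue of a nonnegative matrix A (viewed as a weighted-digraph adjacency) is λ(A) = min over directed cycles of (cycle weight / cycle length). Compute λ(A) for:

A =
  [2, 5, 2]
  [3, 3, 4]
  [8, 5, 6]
λ(A) = 2

Enumerate directed cycles and compute their means (weight / length). Sample:
  cycle 0 → 0: weight = 2, length = 1, mean = 2/1 ≈ 2.000
  cycle 1 → 1: weight = 3, length = 1, mean = 3/1 ≈ 3.000
  cycle 2 → 2: weight = 6, length = 1, mean = 6/1 ≈ 6.000
  cycle 0 → 1 → 0: weight = 8, length = 2, mean = 8/2 ≈ 4.000
  cycle 0 → 2 → 0: weight = 10, length = 2, mean = 10/2 ≈ 5.000
  cycle 1 → 0 → 1: weight = 8, length = 2, mean = 8/2 ≈ 4.000
Minimum mean = 2.000, attained e.g. along the cycle 0 → 0 with weight 2 and length 1. So λ(A) = 2/1 = 2.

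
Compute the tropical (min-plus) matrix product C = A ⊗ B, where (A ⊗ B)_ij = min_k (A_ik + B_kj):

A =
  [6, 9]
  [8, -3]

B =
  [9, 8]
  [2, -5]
A ⊗ B =
  [11, 4]
  [-1, -8]

Apply the min-plus product entry-by-entry:
  C[0][0] = min over k of (A[0][0] + B[0][0] = 6 + 9 = 15, A[0][1] + B[1][0] = 9 + 2 = 11) = 11 (attained at k = 1)
  C[0][1] = min over k of (A[0][0] + B[0][1] = 6 + 8 = 14, A[0][1] + B[1][1] = 9 + -5 = 4) = 4 (attained at k = 1)
  C[1][0] = min over k of (A[1][0] + B[0][0] = 8 + 9 = 17, A[1][1] + B[1][0] = -3 + 2 = -1) = -1 (attained at k = 1)
  C[1][1] = min over k of (A[1][0] + B[0][1] = 8 + 8 = 16, A[1][1] + B[1][1] = -3 + -5 = -8) = -8 (attained at k = 1)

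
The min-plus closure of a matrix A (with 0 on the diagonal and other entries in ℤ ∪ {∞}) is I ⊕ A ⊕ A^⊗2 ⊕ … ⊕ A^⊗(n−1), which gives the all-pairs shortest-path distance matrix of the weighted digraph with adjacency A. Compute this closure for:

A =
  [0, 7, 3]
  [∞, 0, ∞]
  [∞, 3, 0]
Closure =
  [0, 6, 3]
  [∞, 0, ∞]
  [∞, 3, 0]

This is the Floyd-Warshall all-pairs shortest-path computation. For each intermediate vertex k = 0, 1, …, 2, update dist[i][j] ← min(dist[i][j], dist[i][k] + dist[k][j]). The final matrix gives, for each (i, j), the minimum total weight of any directed path from i to j (possibly empty when i = j).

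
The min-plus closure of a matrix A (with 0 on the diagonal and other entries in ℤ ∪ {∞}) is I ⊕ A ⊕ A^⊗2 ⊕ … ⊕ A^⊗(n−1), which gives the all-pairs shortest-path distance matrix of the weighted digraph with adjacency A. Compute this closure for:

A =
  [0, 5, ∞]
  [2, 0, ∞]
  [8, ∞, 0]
Closure =
  [0, 5, ∞]
  [2, 0, ∞]
  [8, 13, 0]

This is the Floyd-Warshall all-pairs shortest-path computation. For each intermediate vertex k = 0, 1, …, 2, update dist[i][j] ← min(dist[i][j], dist[i][k] + dist[k][j]). The final matrix gives, for each (i, j), the minimum total weight of any directed path from i to j (possibly empty when i = j).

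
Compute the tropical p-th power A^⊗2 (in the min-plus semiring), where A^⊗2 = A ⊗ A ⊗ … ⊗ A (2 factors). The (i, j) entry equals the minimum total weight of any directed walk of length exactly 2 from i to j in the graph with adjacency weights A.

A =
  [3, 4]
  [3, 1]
A^⊗2 =
  [6, 5]
  [4, 2]

Each entry (A^⊗2)_ij equals the minimum over all length-2 walks i = v_0 → v_1 → … → v_2 = j of Σ_t A[v_t][v_{t+1}]. For example, for (i, j) = (0, 1) we minimise over 2 possible intermediate vertex sequences; the minimum is 5, attained along the walk 0 → 1 → 1.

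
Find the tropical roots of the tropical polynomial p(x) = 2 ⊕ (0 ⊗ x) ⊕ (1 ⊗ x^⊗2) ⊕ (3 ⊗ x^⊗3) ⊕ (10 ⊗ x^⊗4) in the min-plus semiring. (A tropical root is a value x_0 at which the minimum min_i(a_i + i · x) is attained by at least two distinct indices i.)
Roots: {-7, -2, -1, 2}

Each tropical root is a break point of the lower envelope of the lines y = a_i + i · x (there are 5 lines, with slopes 0, 1, ..., 4). Only the lines that attain the minimum somewhere contribute to roots; other lines are dominated. Here the surviving (envelope) indices are i = 4, i = 3, i = 2, i = 1, i = 0.
Intersections between consecutive envelope lines give the roots: for adjacent envelope indices i < j the intersection is x = (a_i − a_j) / (j − i). Reading off the sorted break points: {-7, -2, -1, 2}.
Verification: at each break x_0, at least two indices attain the minimum of min_i(a_i + i · x_0).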